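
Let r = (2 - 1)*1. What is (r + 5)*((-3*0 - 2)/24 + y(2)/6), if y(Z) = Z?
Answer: 3/2 ≈ 1.5000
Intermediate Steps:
r = 1 (r = 1*1 = 1)
(r + 5)*((-3*0 - 2)/24 + y(2)/6) = (1 + 5)*((-3*0 - 2)/24 + 2/6) = 6*((0 - 2)*(1/24) + 2*(⅙)) = 6*(-2*1/24 + ⅓) = 6*(-1/12 + ⅓) = 6*(¼) = 3/2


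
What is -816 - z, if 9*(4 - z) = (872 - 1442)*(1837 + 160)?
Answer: -381890/3 ≈ -1.2730e+5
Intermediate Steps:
z = 379442/3 (z = 4 - (872 - 1442)*(1837 + 160)/9 = 4 - (-190)*1997/3 = 4 - 1/9*(-1138290) = 4 + 379430/3 = 379442/3 ≈ 1.2648e+5)
-816 - z = -816 - 1*379442/3 = -816 - 379442/3 = -381890/3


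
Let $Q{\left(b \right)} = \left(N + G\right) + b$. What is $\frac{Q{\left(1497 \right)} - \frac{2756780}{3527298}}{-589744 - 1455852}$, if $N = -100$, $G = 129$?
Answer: $- \frac{672487496}{901928334951} \approx -0.00074561$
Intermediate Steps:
$Q{\left(b \right)} = 29 + b$ ($Q{\left(b \right)} = \left(-100 + 129\right) + b = 29 + b$)
$\frac{Q{\left(1497 \right)} - \frac{2756780}{3527298}}{-589744 - 1455852} = \frac{\left(29 + 1497\right) - \frac{2756780}{3527298}}{-589744 - 1455852} = \frac{1526 - \frac{1378390}{1763649}}{-2045596} = \left(1526 - \frac{1378390}{1763649}\right) \left(- \frac{1}{2045596}\right) = \frac{2689949984}{1763649} \left(- \frac{1}{2045596}\right) = - \frac{672487496}{901928334951}$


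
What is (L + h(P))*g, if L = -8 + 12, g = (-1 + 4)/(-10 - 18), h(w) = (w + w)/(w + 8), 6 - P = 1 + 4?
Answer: -19/42 ≈ -0.45238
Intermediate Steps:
P = 1 (P = 6 - (1 + 4) = 6 - 1*5 = 6 - 5 = 1)
h(w) = 2*w/(8 + w) (h(w) = (2*w)/(8 + w) = 2*w/(8 + w))
g = -3/28 (g = 3/(-28) = 3*(-1/28) = -3/28 ≈ -0.10714)
L = 4
(L + h(P))*g = (4 + 2*1/(8 + 1))*(-3/28) = (4 + 2*1/9)*(-3/28) = (4 + 2*1*(⅑))*(-3/28) = (4 + 2/9)*(-3/28) = (38/9)*(-3/28) = -19/42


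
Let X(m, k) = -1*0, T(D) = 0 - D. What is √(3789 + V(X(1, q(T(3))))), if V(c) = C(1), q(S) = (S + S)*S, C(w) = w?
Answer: √3790 ≈ 61.563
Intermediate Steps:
T(D) = -D
q(S) = 2*S² (q(S) = (2*S)*S = 2*S²)
X(m, k) = 0
V(c) = 1
√(3789 + V(X(1, q(T(3))))) = √(3789 + 1) = √3790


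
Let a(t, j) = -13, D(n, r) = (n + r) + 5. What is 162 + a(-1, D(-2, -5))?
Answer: 149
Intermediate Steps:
D(n, r) = 5 + n + r
162 + a(-1, D(-2, -5)) = 162 - 13 = 149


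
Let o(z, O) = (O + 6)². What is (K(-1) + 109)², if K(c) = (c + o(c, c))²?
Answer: 469225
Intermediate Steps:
o(z, O) = (6 + O)²
K(c) = (c + (6 + c)²)²
(K(-1) + 109)² = ((-1 + (6 - 1)²)² + 109)² = ((-1 + 5²)² + 109)² = ((-1 + 25)² + 109)² = (24² + 109)² = (576 + 109)² = 685² = 469225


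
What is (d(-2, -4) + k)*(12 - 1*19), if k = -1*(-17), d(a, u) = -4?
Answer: -91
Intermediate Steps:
k = 17
(d(-2, -4) + k)*(12 - 1*19) = (-4 + 17)*(12 - 1*19) = 13*(12 - 19) = 13*(-7) = -91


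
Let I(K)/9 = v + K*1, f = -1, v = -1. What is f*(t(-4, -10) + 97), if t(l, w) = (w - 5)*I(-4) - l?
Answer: -776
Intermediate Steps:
I(K) = -9 + 9*K (I(K) = 9*(-1 + K*1) = 9*(-1 + K) = -9 + 9*K)
t(l, w) = 225 - l - 45*w (t(l, w) = (w - 5)*(-9 + 9*(-4)) - l = (-5 + w)*(-9 - 36) - l = (-5 + w)*(-45) - l = (225 - 45*w) - l = 225 - l - 45*w)
f*(t(-4, -10) + 97) = -((225 - 1*(-4) - 45*(-10)) + 97) = -((225 + 4 + 450) + 97) = -(679 + 97) = -1*776 = -776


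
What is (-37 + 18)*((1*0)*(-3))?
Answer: 0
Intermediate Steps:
(-37 + 18)*((1*0)*(-3)) = -0*(-3) = -19*0 = 0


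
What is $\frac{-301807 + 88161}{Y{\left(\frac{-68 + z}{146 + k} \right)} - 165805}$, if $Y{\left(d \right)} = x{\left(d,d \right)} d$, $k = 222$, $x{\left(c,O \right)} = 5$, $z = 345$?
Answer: $\frac{78621728}{61014855} \approx 1.2886$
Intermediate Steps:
$Y{\left(d \right)} = 5 d$
$\frac{-301807 + 88161}{Y{\left(\frac{-68 + z}{146 + k} \right)} - 165805} = \frac{-301807 + 88161}{5 \frac{-68 + 345}{146 + 222} - 165805} = - \frac{213646}{5 \cdot \frac{277}{368} - 165805} = - \frac{213646}{\frac{1385}{368} - 165805} = - \frac{213646}{- \frac{61014855}{368}} = \left(-213646\right) \left(- \frac{368}{61014855}\right) = \frac{78621728}{61014855}$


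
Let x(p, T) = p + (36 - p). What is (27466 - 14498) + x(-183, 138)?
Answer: 13004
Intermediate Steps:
x(p, T) = 36
(27466 - 14498) + x(-183, 138) = (27466 - 14498) + 36 = 12968 + 36 = 13004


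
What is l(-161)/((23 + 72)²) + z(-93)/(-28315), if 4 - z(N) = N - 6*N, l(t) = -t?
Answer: 1743848/51108575 ≈ 0.034120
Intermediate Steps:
z(N) = 4 + 5*N (z(N) = 4 - (N - 6*N) = 4 - (-5)*N = 4 + 5*N)
l(-161)/((23 + 72)²) + z(-93)/(-28315) = (-1*(-161))/((23 + 72)²) + (4 + 5*(-93))/(-28315) = 161/(95²) + (4 - 465)*(-1/28315) = 161/9025 - 461*(-1/28315) = 161*(1/9025) + 461/28315 = 161/9025 + 461/28315 = 1743848/51108575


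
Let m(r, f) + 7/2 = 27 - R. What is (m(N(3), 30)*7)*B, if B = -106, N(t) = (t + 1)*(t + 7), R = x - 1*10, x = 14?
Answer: -14469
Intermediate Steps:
R = 4 (R = 14 - 1*10 = 14 - 10 = 4)
N(t) = (1 + t)*(7 + t)
m(r, f) = 39/2 (m(r, f) = -7/2 + (27 - 1*4) = -7/2 + (27 - 4) = -7/2 + 23 = 39/2)
(m(N(3), 30)*7)*B = ((39/2)*7)*(-106) = (273/2)*(-106) = -14469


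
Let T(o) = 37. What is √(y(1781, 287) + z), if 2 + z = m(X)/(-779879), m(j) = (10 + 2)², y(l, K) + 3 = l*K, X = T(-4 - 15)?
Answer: √310882317007407446/779879 ≈ 714.94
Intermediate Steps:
X = 37
y(l, K) = -3 + K*l (y(l, K) = -3 + l*K = -3 + K*l)
m(j) = 144 (m(j) = 12² = 144)
z = -1559902/779879 (z = -2 + 144/(-779879) = -2 + 144*(-1/779879) = -2 - 144/779879 = -1559902/779879 ≈ -2.0002)
√(y(1781, 287) + z) = √((-3 + 287*1781) - 1559902/779879) = √((-3 + 511147) - 1559902/779879) = √(511144 - 1559902/779879) = √(398628911674/779879) = √310882317007407446/779879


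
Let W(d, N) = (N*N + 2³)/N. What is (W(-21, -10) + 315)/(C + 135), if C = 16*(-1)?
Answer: 1521/595 ≈ 2.5563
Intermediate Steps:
W(d, N) = (8 + N²)/N (W(d, N) = (N² + 8)/N = (8 + N²)/N)
C = -16
(W(-21, -10) + 315)/(C + 135) = ((-10 + 8/(-10)) + 315)/(-16 + 135) = ((-10 + 8*(-⅒)) + 315)/119 = ((-10 - ⅘) + 315)*(1/119) = (-54/5 + 315)*(1/119) = (1521/5)*(1/119) = 1521/595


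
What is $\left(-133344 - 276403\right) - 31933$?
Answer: $-441680$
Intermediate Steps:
$\left(-133344 - 276403\right) - 31933 = -409747 - 31933 = -441680$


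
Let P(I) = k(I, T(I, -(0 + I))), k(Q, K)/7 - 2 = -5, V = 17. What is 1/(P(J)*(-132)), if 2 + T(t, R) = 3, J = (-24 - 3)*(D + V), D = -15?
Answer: 1/2772 ≈ 0.00036075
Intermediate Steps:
J = -54 (J = (-24 - 3)*(-15 + 17) = -27*2 = -54)
T(t, R) = 1 (T(t, R) = -2 + 3 = 1)
k(Q, K) = -21 (k(Q, K) = 14 + 7*(-5) = 14 - 35 = -21)
P(I) = -21
1/(P(J)*(-132)) = 1/(-21*(-132)) = 1/2772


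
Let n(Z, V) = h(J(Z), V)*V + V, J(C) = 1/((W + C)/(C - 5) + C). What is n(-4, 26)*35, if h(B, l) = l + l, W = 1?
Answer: 48230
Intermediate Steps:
J(C) = 1/(C + (1 + C)/(-5 + C)) (J(C) = 1/((1 + C)/(C - 5) + C) = 1/((1 + C)/(-5 + C) + C) = 1/(C + (1 + C)/(-5 + C)))
h(B, l) = 2*l
n(Z, V) = V + 2*V² (n(Z, V) = (2*V)*V + V = 2*V² + V = V + 2*V²)
n(-4, 26)*35 = (26*(1 + 2*26))*35 = (26*(1 + 52))*35 = (26*53)*35 = 1378*35 = 48230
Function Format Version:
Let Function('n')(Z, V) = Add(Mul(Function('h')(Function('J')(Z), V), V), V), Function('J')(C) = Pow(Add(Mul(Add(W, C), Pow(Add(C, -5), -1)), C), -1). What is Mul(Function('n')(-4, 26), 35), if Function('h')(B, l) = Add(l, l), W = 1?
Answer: 48230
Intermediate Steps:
Function('J')(C) = Pow(Add(C, Mul(Pow(Add(-5, C), -1), Add(1, C))), -1) (Function('J')(C) = Pow(Add(Mul(Add(1, C), Pow(Add(C, -5), -1)), C), -1) = Pow(Add(Mul(Add(1, C), Pow(Add(-5, C), -1)), C), -1) = Pow(Add(Mul(Pow(Add(-5, C), -1), Add(1, C)), C), -1) = Pow(Add(C, Mul(Pow(Add(-5, C), -1), Add(1, C))), -1))
Function('h')(B, l) = Mul(2, l)
Function('n')(Z, V) = Add(V, Mul(2, Pow(V, 2))) (Function('n')(Z, V) = Add(Mul(Mul(2, V), V), V) = Add(Mul(2, Pow(V, 2)), V) = Add(V, Mul(2, Pow(V, 2))))
Mul(Function('n')(-4, 26), 35) = Mul(Mul(26, Add(1, Mul(2, 26))), 35) = Mul(Mul(26, Add(1, 52)), 35) = Mul(Mul(26, 53), 35) = Mul(1378, 35) = 48230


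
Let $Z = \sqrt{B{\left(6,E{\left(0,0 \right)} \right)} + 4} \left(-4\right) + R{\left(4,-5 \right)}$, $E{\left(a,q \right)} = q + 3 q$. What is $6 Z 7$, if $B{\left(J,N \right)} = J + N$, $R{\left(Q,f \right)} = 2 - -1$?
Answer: $126 - 168 \sqrt{10} \approx -405.26$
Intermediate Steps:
$R{\left(Q,f \right)} = 3$ ($R{\left(Q,f \right)} = 2 + 1 = 3$)
$E{\left(a,q \right)} = 4 q$
$Z = 3 - 4 \sqrt{10}$ ($Z = \sqrt{\left(6 + 4 \cdot 0\right) + 4} \left(-4\right) + 3 = \sqrt{\left(6 + 0\right) + 4} \left(-4\right) + 3 = \sqrt{6 + 4} \left(-4\right) + 3 = \sqrt{10} \left(-4\right) + 3 = - 4 \sqrt{10} + 3 = 3 - 4 \sqrt{10} \approx -9.6491$)
$6 Z 7 = 6 \left(3 - 4 \sqrt{10}\right) 7 = \left(18 - 24 \sqrt{10}\right) 7 = 126 - 168 \sqrt{10}$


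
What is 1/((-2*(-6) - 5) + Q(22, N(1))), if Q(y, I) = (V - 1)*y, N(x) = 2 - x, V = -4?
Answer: -1/103 ≈ -0.0097087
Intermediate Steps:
Q(y, I) = -5*y (Q(y, I) = (-4 - 1)*y = -5*y)
1/((-2*(-6) - 5) + Q(22, N(1))) = 1/((-2*(-6) - 5) - 5*22) = 1/((12 - 5) - 110) = 1/(7 - 110) = 1/(-103) = -1/103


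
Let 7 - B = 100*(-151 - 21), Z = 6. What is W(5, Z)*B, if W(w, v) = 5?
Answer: 86035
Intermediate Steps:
B = 17207 (B = 7 - 100*(-151 - 21) = 7 - 100*(-172) = 7 - 1*(-17200) = 7 + 17200 = 17207)
W(5, Z)*B = 5*17207 = 86035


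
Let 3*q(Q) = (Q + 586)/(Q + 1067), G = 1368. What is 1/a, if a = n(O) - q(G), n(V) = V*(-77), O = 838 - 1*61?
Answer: -7305/437052799 ≈ -1.6714e-5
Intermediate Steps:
O = 777 (O = 838 - 61 = 777)
n(V) = -77*V
q(Q) = (586 + Q)/(3*(1067 + Q)) (q(Q) = ((Q + 586)/(Q + 1067))/3 = ((586 + Q)/(1067 + Q))/3 = (586 + Q)/(3*(1067 + Q)))
a = -437052799/7305 (a = -77*777 - (586 + 1368)/(3*(1067 + 1368)) = -59829 - 1954/(3*2435) = -59829 - 1*1954/7305 = -59829 - 1954/7305 = -437052799/7305 ≈ -59829.)
1/a = 1/(-437052799/7305) = -7305/437052799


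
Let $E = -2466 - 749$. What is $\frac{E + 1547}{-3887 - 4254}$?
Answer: $\frac{1668}{8141} \approx 0.20489$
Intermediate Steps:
$E = -3215$ ($E = -2466 - 749 = -3215$)
$\frac{E + 1547}{-3887 - 4254} = \frac{-3215 + 1547}{-3887 - 4254} = - \frac{1668}{-8141} = \left(-1668\right) \left(- \frac{1}{8141}\right) = \frac{1668}{8141}$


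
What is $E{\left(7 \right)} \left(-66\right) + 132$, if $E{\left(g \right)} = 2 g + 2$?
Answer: $-924$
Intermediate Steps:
$E{\left(g \right)} = 2 + 2 g$
$E{\left(7 \right)} \left(-66\right) + 132 = \left(2 + 2 \cdot 7\right) \left(-66\right) + 132 = \left(2 + 14\right) \left(-66\right) + 132 = 16 \left(-66\right) + 132 = -1056 + 132 = -924$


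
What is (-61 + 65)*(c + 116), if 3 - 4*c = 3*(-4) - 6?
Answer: 485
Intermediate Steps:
c = 21/4 (c = ¾ - (3*(-4) - 6)/4 = ¾ - (-12 - 6)/4 = ¾ - ¼*(-18) = ¾ + 9/2 = 21/4 ≈ 5.2500)
(-61 + 65)*(c + 116) = (-61 + 65)*(21/4 + 116) = 4*(485/4) = 485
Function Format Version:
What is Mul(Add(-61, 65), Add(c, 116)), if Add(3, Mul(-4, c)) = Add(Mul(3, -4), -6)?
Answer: 485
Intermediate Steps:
c = Rational(21, 4) (c = Add(Rational(3, 4), Mul(Rational(-1, 4), Add(Mul(3, -4), -6))) = Add(Rational(3, 4), Mul(Rational(-1, 4), Add(-12, -6))) = Add(Rational(3, 4), Mul(Rational(-1, 4), -18)) = Add(Rational(3, 4), Rational(9, 2)) = Rational(21, 4) ≈ 5.2500)
Mul(Add(-61, 65), Add(c, 116)) = Mul(Add(-61, 65), Add(Rational(21, 4), 116)) = Mul(4, Rational(485, 4)) = 485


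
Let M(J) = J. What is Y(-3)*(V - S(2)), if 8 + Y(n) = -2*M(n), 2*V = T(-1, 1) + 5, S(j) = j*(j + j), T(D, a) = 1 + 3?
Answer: 7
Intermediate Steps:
T(D, a) = 4
S(j) = 2*j**2 (S(j) = j*(2*j) = 2*j**2)
V = 9/2 (V = (4 + 5)/2 = (1/2)*9 = 9/2 ≈ 4.5000)
Y(n) = -8 - 2*n
Y(-3)*(V - S(2)) = (-8 - 2*(-3))*(9/2 - 2*2**2) = (-8 + 6)*(9/2 - 2*4) = -2*(9/2 - 1*8) = -2*(9/2 - 8) = -2*(-7/2) = 7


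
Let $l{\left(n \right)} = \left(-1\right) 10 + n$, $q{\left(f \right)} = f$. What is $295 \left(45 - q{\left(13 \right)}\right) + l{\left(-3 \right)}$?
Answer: $9427$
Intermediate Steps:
$l{\left(n \right)} = -10 + n$
$295 \left(45 - q{\left(13 \right)}\right) + l{\left(-3 \right)} = 295 \left(45 - 13\right) - 13 = 295 \cdot 32 - 13 = 9440 - 13 = 9427$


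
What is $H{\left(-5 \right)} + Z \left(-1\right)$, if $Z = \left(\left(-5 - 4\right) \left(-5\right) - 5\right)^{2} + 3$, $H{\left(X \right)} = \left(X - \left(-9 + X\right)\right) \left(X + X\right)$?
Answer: $-1693$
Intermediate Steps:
$H{\left(X \right)} = 18 X$ ($H{\left(X \right)} = 9 \cdot 2 X = 18 X$)
$Z = 1603$ ($Z = \left(\left(-9\right) \left(-5\right) - 5\right)^{2} + 3 = \left(45 - 5\right)^{2} + 3 = 40^{2} + 3 = 1600 + 3 = 1603$)
$H{\left(-5 \right)} + Z \left(-1\right) = 18 \left(-5\right) + 1603 \left(-1\right) = -90 - 1603 = -1693$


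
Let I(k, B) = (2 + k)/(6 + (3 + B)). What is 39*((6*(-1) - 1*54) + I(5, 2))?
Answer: -25467/11 ≈ -2315.2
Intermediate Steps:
I(k, B) = (2 + k)/(9 + B)
39*((6*(-1) - 1*54) + I(5, 2)) = 39*((6*(-1) - 1*54) + (2 + 5)/(9 + 2)) = 39*((-6 - 54) + 7/11) = 39*(-60 + (1/11)*7) = 39*(-60 + 7/11) = 39*(-653/11) = -25467/11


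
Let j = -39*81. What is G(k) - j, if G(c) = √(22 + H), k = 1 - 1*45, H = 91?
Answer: 3159 + √113 ≈ 3169.6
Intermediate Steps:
k = -44 (k = 1 - 45 = -44)
j = -3159
G(c) = √113 (G(c) = √(22 + 91) = √113)
G(k) - j = √113 - 1*(-3159) = √113 + 3159 = 3159 + √113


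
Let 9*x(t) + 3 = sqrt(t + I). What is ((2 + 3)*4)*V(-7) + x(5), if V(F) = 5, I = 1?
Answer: 299/3 + sqrt(6)/9 ≈ 99.939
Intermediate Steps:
x(t) = -1/3 + sqrt(1 + t)/9 (x(t) = -1/3 + sqrt(t + 1)/9 = -1/3 + sqrt(1 + t)/9)
((2 + 3)*4)*V(-7) + x(5) = ((2 + 3)*4)*5 + (-1/3 + sqrt(1 + 5)/9) = (5*4)*5 + (-1/3 + sqrt(6)/9) = 20*5 + (-1/3 + sqrt(6)/9) = 100 + (-1/3 + sqrt(6)/9) = 299/3 + sqrt(6)/9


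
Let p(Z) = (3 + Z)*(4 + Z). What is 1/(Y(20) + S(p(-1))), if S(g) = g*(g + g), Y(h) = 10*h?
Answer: 1/272 ≈ 0.0036765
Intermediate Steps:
S(g) = 2*g² (S(g) = g*(2*g) = 2*g²)
1/(Y(20) + S(p(-1))) = 1/(10*20 + 2*(12 + (-1)² + 7*(-1))²) = 1/(200 + 2*(12 + 1 - 7)²) = 1/(200 + 2*6²) = 1/(200 + 2*36) = 1/(200 + 72) = 1/272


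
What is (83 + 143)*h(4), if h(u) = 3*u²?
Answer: 10848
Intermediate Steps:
(83 + 143)*h(4) = (83 + 143)*(3*4²) = 226*(3*16) = 226*48 = 10848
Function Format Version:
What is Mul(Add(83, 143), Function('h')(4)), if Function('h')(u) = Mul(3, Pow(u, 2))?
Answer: 10848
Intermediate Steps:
Mul(Add(83, 143), Function('h')(4)) = Mul(Add(83, 143), Mul(3, Pow(4, 2))) = Mul(226, Mul(3, 16)) = Mul(226, 48) = 10848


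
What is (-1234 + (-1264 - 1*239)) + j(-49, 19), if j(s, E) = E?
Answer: -2718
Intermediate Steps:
(-1234 + (-1264 - 1*239)) + j(-49, 19) = (-1234 + (-1264 - 1*239)) + 19 = (-1234 + (-1264 - 239)) + 19 = (-1234 - 1503) + 19 = -2737 + 19 = -2718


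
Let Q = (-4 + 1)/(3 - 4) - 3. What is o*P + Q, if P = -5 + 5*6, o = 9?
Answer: 225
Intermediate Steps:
P = 25 (P = -5 + 30 = 25)
Q = 0 (Q = -3/(-1) - 3 = -3*(-1) - 3 = 3 - 3 = 0)
o*P + Q = 9*25 + 0 = 225 + 0 = 225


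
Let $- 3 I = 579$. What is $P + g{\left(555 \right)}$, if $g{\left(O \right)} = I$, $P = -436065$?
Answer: $-436258$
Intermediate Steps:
$I = -193$ ($I = \left(- \frac{1}{3}\right) 579 = -193$)
$g{\left(O \right)} = -193$
$P + g{\left(555 \right)} = -436065 - 193 = -436258$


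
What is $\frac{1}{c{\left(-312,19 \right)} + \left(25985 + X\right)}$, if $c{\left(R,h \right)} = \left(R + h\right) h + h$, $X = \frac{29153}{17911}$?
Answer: $\frac{17911}{366076260} \approx 4.8927 \cdot 10^{-5}$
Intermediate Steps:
$X = \frac{29153}{17911}$ ($X = 29153 \cdot \frac{1}{17911} = \frac{29153}{17911} \approx 1.6277$)
$c{\left(R,h \right)} = h + h \left(R + h\right)$ ($c{\left(R,h \right)} = h \left(R + h\right) + h = h + h \left(R + h\right)$)
$\frac{1}{c{\left(-312,19 \right)} + \left(25985 + X\right)} = \frac{1}{19 \left(1 - 312 + 19\right) + \left(25985 + \frac{29153}{17911}\right)} = \frac{1}{19 \left(-292\right) + \frac{465446488}{17911}} = \frac{1}{-5548 + \frac{465446488}{17911}} = \frac{1}{\frac{366076260}{17911}} = \frac{17911}{366076260}$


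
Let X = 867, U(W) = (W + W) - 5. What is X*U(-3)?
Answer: -9537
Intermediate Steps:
U(W) = -5 + 2*W (U(W) = 2*W - 5 = -5 + 2*W)
X*U(-3) = 867*(-5 + 2*(-3)) = 867*(-5 - 6) = 867*(-11) = -9537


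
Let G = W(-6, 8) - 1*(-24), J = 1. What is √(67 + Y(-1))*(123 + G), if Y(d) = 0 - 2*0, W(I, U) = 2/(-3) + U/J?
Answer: 463*√67/3 ≈ 1263.3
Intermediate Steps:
W(I, U) = -⅔ + U (W(I, U) = 2/(-3) + U/1 = 2*(-⅓) + U*1 = -⅔ + U)
G = 94/3 (G = (-⅔ + 8) - 1*(-24) = 22/3 + 24 = 94/3 ≈ 31.333)
Y(d) = 0 (Y(d) = 0 + 0 = 0)
√(67 + Y(-1))*(123 + G) = √(67 + 0)*(123 + 94/3) = √67*(463/3) = 463*√67/3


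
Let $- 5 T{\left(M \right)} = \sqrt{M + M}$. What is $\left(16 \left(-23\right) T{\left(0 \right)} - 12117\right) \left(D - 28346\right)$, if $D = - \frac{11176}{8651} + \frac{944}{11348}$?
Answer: $\frac{8430067588666626}{24542887} \approx 3.4348 \cdot 10^{8}$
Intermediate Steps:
$T{\left(M \right)} = - \frac{\sqrt{2} \sqrt{M}}{5}$ ($T{\left(M \right)} = - \frac{\sqrt{M + M}}{5} = - \frac{\sqrt{2 M}}{5} = - \frac{\sqrt{2} \sqrt{M}}{5}$)
$D = - \frac{29664676}{24542887}$ ($D = \left(-11176\right) \frac{1}{8651} + 944 \cdot \frac{1}{11348} = - \frac{11176}{8651} + \frac{236}{2837} = - \frac{29664676}{24542887} \approx -1.2087$)
$\left(16 \left(-23\right) T{\left(0 \right)} - 12117\right) \left(D - 28346\right) = \left(16 \left(-23\right) \left(- \frac{\sqrt{2} \sqrt{0}}{5}\right) - 12117\right) \left(- \frac{29664676}{24542887} - 28346\right) = \left(- 368 \left(\left(- \frac{1}{5}\right) \sqrt{2} \cdot 0\right) - 12117\right) \left(- \frac{695722339578}{24542887}\right) = \left(\left(-368\right) 0 - 12117\right) \left(- \frac{695722339578}{24542887}\right) = \left(0 - 12117\right) \left(- \frac{695722339578}{24542887}\right) = \left(-12117\right) \left(- \frac{695722339578}{24542887}\right) = \frac{8430067588666626}{24542887}$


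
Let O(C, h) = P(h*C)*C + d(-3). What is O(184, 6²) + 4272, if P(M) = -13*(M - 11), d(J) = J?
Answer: -15814027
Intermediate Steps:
P(M) = 143 - 13*M (P(M) = -13*(-11 + M) = 143 - 13*M)
O(C, h) = -3 + C*(143 - 13*C*h) (O(C, h) = (143 - 13*h*C)*C - 3 = (143 - 13*C*h)*C - 3 = C*(143 - 13*C*h) - 3 = -3 + C*(143 - 13*C*h))
O(184, 6²) + 4272 = (-3 - 13*184*(-11 + 184*6²)) + 4272 = (-3 - 13*184*(-11 + 184*36)) + 4272 = (-3 - 13*184*(-11 + 6624)) + 4272 = (-3 - 13*184*6613) + 4272 = (-3 - 15818296) + 4272 = -15818299 + 4272 = -15814027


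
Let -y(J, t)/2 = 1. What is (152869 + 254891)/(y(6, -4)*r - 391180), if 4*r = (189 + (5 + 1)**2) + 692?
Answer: -815520/783277 ≈ -1.0412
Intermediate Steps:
r = 917/4 (r = ((189 + (5 + 1)**2) + 692)/4 = ((189 + 6**2) + 692)/4 = ((189 + 36) + 692)/4 = (225 + 692)/4 = (1/4)*917 = 917/4 ≈ 229.25)
y(J, t) = -2 (y(J, t) = -2*1 = -2)
(152869 + 254891)/(y(6, -4)*r - 391180) = (152869 + 254891)/(-2*917/4 - 391180) = 407760/(-917/2 - 391180) = 407760/(-783277/2) = 407760*(-2/783277) = -815520/783277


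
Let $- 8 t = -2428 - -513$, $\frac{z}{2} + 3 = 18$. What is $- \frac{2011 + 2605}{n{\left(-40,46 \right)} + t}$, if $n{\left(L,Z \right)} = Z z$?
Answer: $- \frac{36928}{12955} \approx -2.8505$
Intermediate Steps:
$z = 30$ ($z = -6 + 2 \cdot 18 = -6 + 36 = 30$)
$t = \frac{1915}{8}$ ($t = - \frac{-2428 - -513}{8} = - \frac{-2428 + 513}{8} = \left(- \frac{1}{8}\right) \left(-1915\right) = \frac{1915}{8} \approx 239.38$)
$n{\left(L,Z \right)} = 30 Z$ ($n{\left(L,Z \right)} = Z 30 = 30 Z$)
$- \frac{2011 + 2605}{n{\left(-40,46 \right)} + t} = - \frac{2011 + 2605}{30 \cdot 46 + \frac{1915}{8}} = - \frac{4616}{1380 + \frac{1915}{8}} = - \frac{4616}{\frac{12955}{8}} = - \frac{4616 \cdot 8}{12955} = \left(-1\right) \frac{36928}{12955} = - \frac{36928}{12955}$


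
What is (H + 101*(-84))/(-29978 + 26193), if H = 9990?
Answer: -1506/3785 ≈ -0.39789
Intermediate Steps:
(H + 101*(-84))/(-29978 + 26193) = (9990 + 101*(-84))/(-29978 + 26193) = (9990 - 8484)/(-3785) = 1506*(-1/3785) = -1506/3785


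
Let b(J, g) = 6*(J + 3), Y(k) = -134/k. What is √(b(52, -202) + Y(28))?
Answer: √63742/14 ≈ 18.034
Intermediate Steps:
b(J, g) = 18 + 6*J (b(J, g) = 6*(3 + J) = 18 + 6*J)
√(b(52, -202) + Y(28)) = √((18 + 6*52) - 134/28) = √((18 + 312) - 134*1/28) = √(330 - 67/14) = √(4553/14) = √63742/14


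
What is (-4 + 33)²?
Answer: 841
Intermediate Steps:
(-4 + 33)² = 29² = 841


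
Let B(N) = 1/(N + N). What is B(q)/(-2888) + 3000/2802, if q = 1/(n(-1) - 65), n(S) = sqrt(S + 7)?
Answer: 2918355/2697392 - sqrt(6)/5776 ≈ 1.0815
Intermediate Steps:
n(S) = sqrt(7 + S)
q = 1/(-65 + sqrt(6)) (q = 1/(sqrt(7 - 1) - 65) = 1/(sqrt(6) - 65) = 1/(-65 + sqrt(6)) ≈ -0.015987)
B(N) = 1/(2*N)
B(q)/(-2888) + 3000/2802 = (1/(2*(-65/4219 - sqrt(6)/4219)))/(-2888) + 3000/2802 = (1/(2*(-65/4219 - sqrt(6)/4219)))*(-1/2888) + 3000*(1/2802) = -1/(5776*(-65/4219 - sqrt(6)/4219)) + 500/467 = 500/467 - 1/(5776*(-65/4219 - sqrt(6)/4219))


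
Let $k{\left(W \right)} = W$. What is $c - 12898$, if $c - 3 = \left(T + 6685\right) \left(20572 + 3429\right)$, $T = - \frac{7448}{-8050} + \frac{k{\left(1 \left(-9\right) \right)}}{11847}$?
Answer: $\frac{364343377639393}{2270675} \approx 1.6046 \cdot 10^{8}$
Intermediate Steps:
$T = \frac{2099143}{2270675}$ ($T = - \frac{7448}{-8050} + \frac{1 \left(-9\right)}{11847} = \left(-7448\right) \left(- \frac{1}{8050}\right) - \frac{3}{3949} = \frac{532}{575} - \frac{3}{3949} = \frac{2099143}{2270675} \approx 0.92446$)
$c = \frac{364372664805543}{2270675}$ ($c = 3 + \left(\frac{2099143}{2270675} + 6685\right) \left(20572 + 3429\right) = 3 + \frac{15181561518}{2270675} \cdot 24001 = 3 + \frac{364372657993518}{2270675} = \frac{364372664805543}{2270675} \approx 1.6047 \cdot 10^{8}$)
$c - 12898 = \frac{364372664805543}{2270675} - 12898 = \frac{364343377639393}{2270675}$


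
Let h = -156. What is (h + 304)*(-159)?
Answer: -23532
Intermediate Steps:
(h + 304)*(-159) = (-156 + 304)*(-159) = 148*(-159) = -23532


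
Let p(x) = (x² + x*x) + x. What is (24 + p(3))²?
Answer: 2025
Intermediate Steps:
p(x) = x + 2*x² (p(x) = (x² + x²) + x = 2*x² + x = x + 2*x²)
(24 + p(3))² = (24 + 3*(1 + 2*3))² = (24 + 3*(1 + 6))² = (24 + 3*7)² = (24 + 21)² = 45² = 2025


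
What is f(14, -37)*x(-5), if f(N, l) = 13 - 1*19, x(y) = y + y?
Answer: 60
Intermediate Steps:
x(y) = 2*y
f(N, l) = -6 (f(N, l) = 13 - 19 = -6)
f(14, -37)*x(-5) = -12*(-5) = -6*(-10) = 60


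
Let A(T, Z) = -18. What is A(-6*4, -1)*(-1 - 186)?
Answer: 3366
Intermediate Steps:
A(-6*4, -1)*(-1 - 186) = -18*(-1 - 186) = -18*(-187) = 3366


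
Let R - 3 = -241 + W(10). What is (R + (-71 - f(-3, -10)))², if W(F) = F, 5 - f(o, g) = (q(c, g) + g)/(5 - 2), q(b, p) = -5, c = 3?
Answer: 95481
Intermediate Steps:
f(o, g) = 20/3 - g/3 (f(o, g) = 5 - (-5 + g)/(5 - 2) = 5 - (-5 + g)/3 = 5 - (-5/3 + g/3) = 5 + (5/3 - g/3) = 20/3 - g/3)
R = -228 (R = 3 + (-241 + 10) = 3 - 231 = -228)
(R + (-71 - f(-3, -10)))² = (-228 + (-71 - (20/3 - ⅓*(-10))))² = (-228 + (-71 - (20/3 + 10/3)))² = (-228 + (-71 - 1*10))² = (-228 + (-71 - 10))² = (-228 - 81)² = (-309)² = 95481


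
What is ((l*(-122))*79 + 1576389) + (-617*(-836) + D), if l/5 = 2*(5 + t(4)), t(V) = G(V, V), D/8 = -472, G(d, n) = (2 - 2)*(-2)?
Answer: 1606525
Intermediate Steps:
G(d, n) = 0 (G(d, n) = 0*(-2) = 0)
D = -3776 (D = 8*(-472) = -3776)
t(V) = 0
l = 50 (l = 5*(2*(5 + 0)) = 5*(2*5) = 5*10 = 50)
((l*(-122))*79 + 1576389) + (-617*(-836) + D) = ((50*(-122))*79 + 1576389) + (-617*(-836) - 3776) = (-6100*79 + 1576389) + (515812 - 3776) = (-481900 + 1576389) + 512036 = 1094489 + 512036 = 1606525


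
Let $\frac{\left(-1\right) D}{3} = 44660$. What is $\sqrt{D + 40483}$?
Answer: $i \sqrt{93497} \approx 305.77 i$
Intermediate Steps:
$D = -133980$ ($D = \left(-3\right) 44660 = -133980$)
$\sqrt{D + 40483} = \sqrt{-133980 + 40483} = \sqrt{-93497} = i \sqrt{93497}$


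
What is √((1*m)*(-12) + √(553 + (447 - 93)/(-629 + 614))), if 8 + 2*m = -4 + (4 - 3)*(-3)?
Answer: √(2250 + 5*√13235)/5 ≈ 10.631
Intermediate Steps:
m = -15/2 (m = -4 + (-4 + (4 - 3)*(-3))/2 = -4 + (-4 + 1*(-3))/2 = -4 + (-4 - 3)/2 = -4 + (½)*(-7) = -4 - 7/2 = -15/2 ≈ -7.5000)
√((1*m)*(-12) + √(553 + (447 - 93)/(-629 + 614))) = √((1*(-15/2))*(-12) + √(553 + (447 - 93)/(-629 + 614))) = √(-15/2*(-12) + √(553 + 354/(-15))) = √(90 + √(553 + 354*(-1/15))) = √(90 + √(553 - 118/5)) = √(90 + √(2647/5)) = √(90 + √13235/5)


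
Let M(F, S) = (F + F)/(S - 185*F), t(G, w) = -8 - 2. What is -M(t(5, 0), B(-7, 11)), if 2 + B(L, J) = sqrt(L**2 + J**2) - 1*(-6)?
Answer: 18540/1718573 - 10*sqrt(170)/1718573 ≈ 0.010712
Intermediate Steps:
t(G, w) = -10
B(L, J) = 4 + sqrt(J**2 + L**2) (B(L, J) = -2 + (sqrt(L**2 + J**2) - 1*(-6)) = -2 + (sqrt(J**2 + L**2) + 6) = -2 + (6 + sqrt(J**2 + L**2)) = 4 + sqrt(J**2 + L**2))
M(F, S) = 2*F/(S - 185*F) (M(F, S) = (2*F)/(S - 185*F) = 2*F/(S - 185*F))
-M(t(5, 0), B(-7, 11)) = -(-2)*(-10)/(-(4 + sqrt(11**2 + (-7)**2)) + 185*(-10)) = -(-2)*(-10)/(-(4 + sqrt(121 + 49)) - 1850) = -(-2)*(-10)/(-(4 + sqrt(170)) - 1850) = -(-2)*(-10)/((-4 - sqrt(170)) - 1850) = -(-2)*(-10)/(-1854 - sqrt(170)) = -20/(-1854 - sqrt(170))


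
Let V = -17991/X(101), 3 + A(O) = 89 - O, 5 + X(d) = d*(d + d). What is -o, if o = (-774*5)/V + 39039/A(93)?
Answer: 2377713/1999 ≈ 1189.5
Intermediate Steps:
X(d) = -5 + 2*d**2 (X(d) = -5 + d*(d + d) = -5 + d*(2*d) = -5 + 2*d**2)
A(O) = 86 - O (A(O) = -3 + (89 - O) = 86 - O)
V = -5997/6799 (V = -17991/(-5 + 2*101**2) = -17991/(-5 + 2*10201) = -17991/(-5 + 20402) = -17991/20397 = -17991*1/20397 = -5997/6799 ≈ -0.88204)
o = -2377713/1999 (o = (-774*5)/(-5997/6799) + 39039/(86 - 1*93) = -3870*(-6799/5997) + 39039/(86 - 93) = 8770710/1999 + 39039/(-7) = 8770710/1999 + 39039*(-1/7) = 8770710/1999 - 5577 = -2377713/1999 ≈ -1189.5)
-o = -1*(-2377713/1999) = 2377713/1999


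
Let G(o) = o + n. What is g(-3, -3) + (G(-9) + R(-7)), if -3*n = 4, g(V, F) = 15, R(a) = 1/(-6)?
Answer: 9/2 ≈ 4.5000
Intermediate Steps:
R(a) = -⅙
n = -4/3 (n = -⅓*4 = -4/3 ≈ -1.3333)
G(o) = -4/3 + o (G(o) = o - 4/3 = -4/3 + o)
g(-3, -3) + (G(-9) + R(-7)) = 15 + ((-4/3 - 9) - ⅙) = 15 + (-31/3 - ⅙) = 15 - 21/2 = 9/2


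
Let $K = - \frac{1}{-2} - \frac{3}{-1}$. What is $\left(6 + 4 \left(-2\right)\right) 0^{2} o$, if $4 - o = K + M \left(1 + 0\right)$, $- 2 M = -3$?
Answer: $0$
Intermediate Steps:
$M = \frac{3}{2}$ ($M = \left(- \frac{1}{2}\right) \left(-3\right) = \frac{3}{2} \approx 1.5$)
$K = \frac{7}{2}$ ($K = \left(-1\right) \left(- \frac{1}{2}\right) - -3 = \frac{1}{2} + 3 = \frac{7}{2} \approx 3.5$)
$o = -1$ ($o = 4 - \left(\frac{7}{2} + \frac{3 \left(1 + 0\right)}{2}\right) = 4 - \left(\frac{7}{2} + \frac{3}{2} \cdot 1\right) = 4 - \left(\frac{7}{2} + \frac{3}{2}\right) = 4 - 5 = -1$)
$\left(6 + 4 \left(-2\right)\right) 0^{2} o = \left(6 + 4 \left(-2\right)\right) 0^{2} \left(-1\right) = \left(6 - 8\right) 0 \left(-1\right) = \left(-2\right) 0 \left(-1\right) = 0 \left(-1\right) = 0$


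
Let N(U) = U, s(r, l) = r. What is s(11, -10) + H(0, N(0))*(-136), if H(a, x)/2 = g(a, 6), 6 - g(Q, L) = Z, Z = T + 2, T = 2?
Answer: -533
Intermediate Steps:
Z = 4 (Z = 2 + 2 = 4)
g(Q, L) = 2 (g(Q, L) = 6 - 1*4 = 6 - 4 = 2)
H(a, x) = 4 (H(a, x) = 2*2 = 4)
s(11, -10) + H(0, N(0))*(-136) = 11 + 4*(-136) = 11 - 544 = -533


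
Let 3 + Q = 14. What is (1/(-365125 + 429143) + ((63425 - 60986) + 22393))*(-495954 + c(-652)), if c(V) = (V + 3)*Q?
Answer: -799764415063861/64018 ≈ -1.2493e+10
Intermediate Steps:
Q = 11 (Q = -3 + 14 = 11)
c(V) = 33 + 11*V (c(V) = (V + 3)*11 = (3 + V)*11 = 33 + 11*V)
(1/(-365125 + 429143) + ((63425 - 60986) + 22393))*(-495954 + c(-652)) = (1/(-365125 + 429143) + ((63425 - 60986) + 22393))*(-495954 + (33 + 11*(-652))) = (1/64018 + (2439 + 22393))*(-495954 + (33 - 7172)) = (1/64018 + 24832)*(-495954 - 7139) = (1589694977/64018)*(-503093) = -799764415063861/64018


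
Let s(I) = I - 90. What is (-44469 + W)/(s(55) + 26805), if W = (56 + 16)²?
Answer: -7857/5354 ≈ -1.4675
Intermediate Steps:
s(I) = -90 + I
W = 5184 (W = 72² = 5184)
(-44469 + W)/(s(55) + 26805) = (-44469 + 5184)/((-90 + 55) + 26805) = -39285/(-35 + 26805) = -39285/26770 = -39285*1/26770 = -7857/5354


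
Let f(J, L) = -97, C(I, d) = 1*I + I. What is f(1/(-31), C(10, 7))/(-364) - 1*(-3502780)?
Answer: 1275012017/364 ≈ 3.5028e+6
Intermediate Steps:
C(I, d) = 2*I (C(I, d) = I + I = 2*I)
f(1/(-31), C(10, 7))/(-364) - 1*(-3502780) = -97/(-364) - 1*(-3502780) = -1/364*(-97) + 3502780 = 97/364 + 3502780 = 1275012017/364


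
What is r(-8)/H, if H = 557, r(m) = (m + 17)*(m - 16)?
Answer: -216/557 ≈ -0.38779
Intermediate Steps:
r(m) = (-16 + m)*(17 + m) (r(m) = (17 + m)*(-16 + m) = (-16 + m)*(17 + m))
r(-8)/H = (-272 - 8 + (-8)²)/557 = (-272 - 8 + 64)*(1/557) = -216*1/557 = -216/557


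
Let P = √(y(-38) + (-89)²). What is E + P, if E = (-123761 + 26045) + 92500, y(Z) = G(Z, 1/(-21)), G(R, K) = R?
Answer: -5216 + √7883 ≈ -5127.2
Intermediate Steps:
y(Z) = Z
P = √7883 (P = √(-38 + (-89)²) = √(-38 + 7921) = √7883 ≈ 88.786)
E = -5216 (E = -97716 + 92500 = -5216)
E + P = -5216 + √7883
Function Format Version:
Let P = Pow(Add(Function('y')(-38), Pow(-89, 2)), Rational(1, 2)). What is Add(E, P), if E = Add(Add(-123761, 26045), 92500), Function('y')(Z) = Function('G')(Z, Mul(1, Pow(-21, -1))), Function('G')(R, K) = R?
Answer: Add(-5216, Pow(7883, Rational(1, 2))) ≈ -5127.2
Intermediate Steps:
Function('y')(Z) = Z
P = Pow(7883, Rational(1, 2)) (P = Pow(Add(-38, Pow(-89, 2)), Rational(1, 2)) = Pow(Add(-38, 7921), Rational(1, 2)) = Pow(7883, Rational(1, 2)) ≈ 88.786)
E = -5216 (E = Add(-97716, 92500) = -5216)
Add(E, P) = Add(-5216, Pow(7883, Rational(1, 2)))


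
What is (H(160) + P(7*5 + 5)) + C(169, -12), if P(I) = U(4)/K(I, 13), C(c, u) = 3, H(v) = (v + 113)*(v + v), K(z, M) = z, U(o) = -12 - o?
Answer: 436813/5 ≈ 87363.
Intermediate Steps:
H(v) = 2*v*(113 + v) (H(v) = (113 + v)*(2*v) = 2*v*(113 + v))
P(I) = -16/I (P(I) = (-12 - 1*4)/I = (-12 - 4)/I = -16/I)
(H(160) + P(7*5 + 5)) + C(169, -12) = (2*160*(113 + 160) - 16/(7*5 + 5)) + 3 = (2*160*273 - 16/(35 + 5)) + 3 = (87360 - 16/40) + 3 = (87360 - 16*1/40) + 3 = (87360 - ⅖) + 3 = 436798/5 + 3 = 436813/5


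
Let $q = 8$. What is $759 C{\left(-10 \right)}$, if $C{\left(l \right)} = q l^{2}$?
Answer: $607200$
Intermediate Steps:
$C{\left(l \right)} = 8 l^{2}$
$759 C{\left(-10 \right)} = 759 \cdot 8 \left(-10\right)^{2} = 759 \cdot 8 \cdot 100 = 759 \cdot 800 = 607200$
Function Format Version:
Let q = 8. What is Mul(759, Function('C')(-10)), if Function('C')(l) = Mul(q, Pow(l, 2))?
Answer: 607200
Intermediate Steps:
Function('C')(l) = Mul(8, Pow(l, 2))
Mul(759, Function('C')(-10)) = Mul(759, Mul(8, Pow(-10, 2))) = Mul(759, Mul(8, 100)) = Mul(759, 800) = 607200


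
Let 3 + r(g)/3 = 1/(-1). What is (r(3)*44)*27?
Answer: -14256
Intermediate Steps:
r(g) = -12 (r(g) = -9 + 3/(-1) = -9 + 3*(-1) = -9 - 3 = -12)
(r(3)*44)*27 = -12*44*27 = -528*27 = -14256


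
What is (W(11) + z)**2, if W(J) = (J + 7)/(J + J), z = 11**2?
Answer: 1795600/121 ≈ 14840.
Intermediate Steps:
z = 121
W(J) = (7 + J)/(2*J) (W(J) = (7 + J)/((2*J)) = (7 + J)*(1/(2*J)) = (7 + J)/(2*J))
(W(11) + z)**2 = ((1/2)*(7 + 11)/11 + 121)**2 = ((1/2)*(1/11)*18 + 121)**2 = (9/11 + 121)**2 = (1340/11)**2 = 1795600/121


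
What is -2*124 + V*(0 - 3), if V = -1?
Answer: -245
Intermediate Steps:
-2*124 + V*(0 - 3) = -2*124 - (0 - 3) = -248 - 1*(-3) = -248 + 3 = -245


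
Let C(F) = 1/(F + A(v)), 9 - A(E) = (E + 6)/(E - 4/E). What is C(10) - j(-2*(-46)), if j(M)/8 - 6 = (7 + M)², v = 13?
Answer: -226580763/2888 ≈ -78456.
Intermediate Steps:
A(E) = 9 - (6 + E)/(E - 4/E) (A(E) = 9 - (E + 6)/(E - 4/E) = 9 - (6 + E)/(E - 4/E))
j(M) = 48 + 8*(7 + M)²
C(F) = 1/(1238/165 + F) (C(F) = 1/(F + 2*(-18 - 3*13 + 4*13²)/(-4 + 13²)) = 1/(F + 2*(-18 - 39 + 4*169)/(-4 + 169)) = 1/(F + 2*(-18 - 39 + 676)/165) = 1/(F + 2*(1/165)*619) = 1/(F + 1238/165) = 1/(1238/165 + F))
C(10) - j(-2*(-46)) = 165/(1238 + 165*10) - (48 + 8*(7 - 2*(-46))²) = 165/(1238 + 1650) - (48 + 8*(7 + 92)²) = 165/2888 - (48 + 8*99²) = 165*(1/2888) - (48 + 8*9801) = 165/2888 - (48 + 78408) = 165/2888 - 1*78456 = 165/2888 - 78456 = -226580763/2888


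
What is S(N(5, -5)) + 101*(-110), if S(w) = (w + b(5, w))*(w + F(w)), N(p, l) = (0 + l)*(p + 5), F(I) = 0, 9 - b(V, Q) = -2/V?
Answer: -9080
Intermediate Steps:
b(V, Q) = 9 + 2/V (b(V, Q) = 9 - (-2)/V = 9 + 2/V)
N(p, l) = l*(5 + p)
S(w) = w*(47/5 + w) (S(w) = (w + (9 + 2/5))*(w + 0) = (w + (9 + 2*(1/5)))*w = (w + (9 + 2/5))*w = (w + 47/5)*w = (47/5 + w)*w = w*(47/5 + w))
S(N(5, -5)) + 101*(-110) = (-5*(5 + 5))*(47 + 5*(-5*(5 + 5)))/5 + 101*(-110) = (-5*10)*(47 + 5*(-5*10))/5 - 11110 = (1/5)*(-50)*(47 + 5*(-50)) - 11110 = (1/5)*(-50)*(47 - 250) - 11110 = (1/5)*(-50)*(-203) - 11110 = 2030 - 11110 = -9080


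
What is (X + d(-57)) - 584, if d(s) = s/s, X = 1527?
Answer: 944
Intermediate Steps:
d(s) = 1
(X + d(-57)) - 584 = (1527 + 1) - 584 = 1528 - 584 = 944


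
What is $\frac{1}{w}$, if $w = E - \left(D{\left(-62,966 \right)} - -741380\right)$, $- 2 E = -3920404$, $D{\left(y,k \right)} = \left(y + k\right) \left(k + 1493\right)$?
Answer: $- \frac{1}{1004114} \approx -9.959 \cdot 10^{-7}$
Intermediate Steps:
$D{\left(y,k \right)} = \left(1493 + k\right) \left(k + y\right)$ ($D{\left(y,k \right)} = \left(k + y\right) \left(1493 + k\right) = \left(1493 + k\right) \left(k + y\right)$)
$E = 1960202$ ($E = \left(- \frac{1}{2}\right) \left(-3920404\right) = 1960202$)
$w = -1004114$ ($w = 1960202 - \left(\left(966^{2} + 1493 \cdot 966 + 1493 \left(-62\right) + 966 \left(-62\right)\right) - -741380\right) = 1960202 - \left(\left(933156 + 1442238 - 92566 - 59892\right) + 741380\right) = 1960202 - \left(2222936 + 741380\right) = 1960202 - 2964316 = -1004114$)
$\frac{1}{w} = \frac{1}{-1004114} = - \frac{1}{1004114}$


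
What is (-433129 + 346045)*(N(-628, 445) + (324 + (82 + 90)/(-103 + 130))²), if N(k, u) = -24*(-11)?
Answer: -771746690656/81 ≈ -9.5277e+9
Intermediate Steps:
N(k, u) = 264
(-433129 + 346045)*(N(-628, 445) + (324 + (82 + 90)/(-103 + 130))²) = (-433129 + 346045)*(264 + (324 + (82 + 90)/(-103 + 130))²) = -87084*(264 + (324 + 172/27)²) = -87084*(264 + (8920/27)²) = -87084*(264 + 79566400/729) = -87084*79758856/729 = -771746690656/81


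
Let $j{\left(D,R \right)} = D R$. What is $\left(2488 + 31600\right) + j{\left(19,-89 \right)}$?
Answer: $32397$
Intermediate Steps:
$\left(2488 + 31600\right) + j{\left(19,-89 \right)} = \left(2488 + 31600\right) + 19 \left(-89\right) = 34088 - 1691 = 32397$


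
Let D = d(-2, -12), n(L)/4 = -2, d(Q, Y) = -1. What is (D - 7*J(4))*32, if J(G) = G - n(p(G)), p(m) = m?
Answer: -2720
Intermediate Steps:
n(L) = -8 (n(L) = 4*(-2) = -8)
J(G) = 8 + G (J(G) = G - 1*(-8) = G + 8 = 8 + G)
D = -1
(D - 7*J(4))*32 = (-1 - 7*(8 + 4))*32 = (-1 - 7*12)*32 = (-1 - 84)*32 = -85*32 = -2720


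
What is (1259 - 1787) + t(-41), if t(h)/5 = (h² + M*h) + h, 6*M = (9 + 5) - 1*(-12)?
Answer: 20351/3 ≈ 6783.7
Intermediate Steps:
M = 13/3 (M = ((9 + 5) - 1*(-12))/6 = (14 + 12)/6 = (⅙)*26 = 13/3 ≈ 4.3333)
t(h) = 5*h² + 80*h/3 (t(h) = 5*((h² + 13*h/3) + h) = 5*(h² + 16*h/3) = 5*h² + 80*h/3)
(1259 - 1787) + t(-41) = (1259 - 1787) + (5/3)*(-41)*(16 + 3*(-41)) = -528 + (5/3)*(-41)*(16 - 123) = -528 + (5/3)*(-41)*(-107) = -528 + 21935/3 = 20351/3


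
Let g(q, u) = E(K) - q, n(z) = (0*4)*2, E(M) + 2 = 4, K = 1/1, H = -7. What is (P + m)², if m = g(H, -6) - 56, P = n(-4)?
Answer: 2209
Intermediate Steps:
K = 1
E(M) = 2 (E(M) = -2 + 4 = 2)
n(z) = 0 (n(z) = 0*2 = 0)
g(q, u) = 2 - q
P = 0
m = -47 (m = (2 - 1*(-7)) - 56 = (2 + 7) - 56 = 9 - 56 = -47)
(P + m)² = (0 - 47)² = (-47)² = 2209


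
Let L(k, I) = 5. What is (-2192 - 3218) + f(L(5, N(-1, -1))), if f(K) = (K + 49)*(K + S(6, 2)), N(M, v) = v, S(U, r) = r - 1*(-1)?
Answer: -4978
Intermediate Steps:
S(U, r) = 1 + r (S(U, r) = r + 1 = 1 + r)
f(K) = (3 + K)*(49 + K) (f(K) = (K + 49)*(K + (1 + 2)) = (49 + K)*(K + 3) = (49 + K)*(3 + K) = (3 + K)*(49 + K))
(-2192 - 3218) + f(L(5, N(-1, -1))) = (-2192 - 3218) + (147 + 5**2 + 52*5) = -5410 + (147 + 25 + 260) = -5410 + 432 = -4978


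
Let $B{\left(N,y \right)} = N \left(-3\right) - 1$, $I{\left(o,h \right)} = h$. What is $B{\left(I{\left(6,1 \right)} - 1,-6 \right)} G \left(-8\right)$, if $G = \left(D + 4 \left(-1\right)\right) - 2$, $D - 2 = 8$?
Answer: $32$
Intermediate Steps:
$B{\left(N,y \right)} = -1 - 3 N$ ($B{\left(N,y \right)} = - 3 N - 1 = -1 - 3 N$)
$D = 10$ ($D = 2 + 8 = 10$)
$G = 4$ ($G = \left(10 + 4 \left(-1\right)\right) - 2 = \left(10 - 4\right) - 2 = 6 - 2 = 4$)
$B{\left(I{\left(6,1 \right)} - 1,-6 \right)} G \left(-8\right) = \left(-1 - 3 \left(1 - 1\right)\right) 4 \left(-8\right) = \left(-1 - 0\right) 4 \left(-8\right) = \left(-1 + 0\right) 4 \left(-8\right) = \left(-1\right) 4 \left(-8\right) = \left(-4\right) \left(-8\right) = 32$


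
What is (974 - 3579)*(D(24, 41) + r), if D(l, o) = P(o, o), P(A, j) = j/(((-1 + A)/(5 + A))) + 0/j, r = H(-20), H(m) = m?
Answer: -282903/4 ≈ -70726.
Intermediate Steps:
r = -20
P(A, j) = j*(5 + A)/(-1 + A) (P(A, j) = j/(((-1 + A)/(5 + A))) + 0 = j*((5 + A)/(-1 + A)) + 0 = j*(5 + A)/(-1 + A) + 0 = j*(5 + A)/(-1 + A))
D(l, o) = o*(5 + o)/(-1 + o)
(974 - 3579)*(D(24, 41) + r) = (974 - 3579)*(41*(5 + 41)/(-1 + 41) - 20) = -2605*(41*46/40 - 20) = -2605*(41*(1/40)*46 - 20) = -2605*(943/20 - 20) = -2605*543/20 = -282903/4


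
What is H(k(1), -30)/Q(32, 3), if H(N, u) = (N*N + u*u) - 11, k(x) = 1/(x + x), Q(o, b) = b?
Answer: 3557/12 ≈ 296.42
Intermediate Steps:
k(x) = 1/(2*x)
H(N, u) = -11 + N² + u² (H(N, u) = (N² + u²) - 11 = -11 + N² + u²)
H(k(1), -30)/Q(32, 3) = (-11 + ((½)/1)² + (-30)²)/3 = (-11 + ((½)*1)² + 900)*(⅓) = (-11 + (½)² + 900)*(⅓) = (-11 + ¼ + 900)*(⅓) = (3557/4)*(⅓) = 3557/12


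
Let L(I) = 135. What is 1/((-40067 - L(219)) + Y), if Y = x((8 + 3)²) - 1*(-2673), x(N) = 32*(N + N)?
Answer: -1/29785 ≈ -3.3574e-5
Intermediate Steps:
x(N) = 64*N (x(N) = 32*(2*N) = 64*N)
Y = 10417 (Y = 64*(8 + 3)² - 1*(-2673) = 64*11² + 2673 = 64*121 + 2673 = 7744 + 2673 = 10417)
1/((-40067 - L(219)) + Y) = 1/((-40067 - 1*135) + 10417) = 1/((-40067 - 135) + 10417) = 1/(-40202 + 10417) = 1/(-29785) = -1/29785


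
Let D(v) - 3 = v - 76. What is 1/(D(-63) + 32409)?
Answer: 1/32273 ≈ 3.0986e-5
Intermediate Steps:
D(v) = -73 + v (D(v) = 3 + (v - 76) = 3 + (-76 + v) = -73 + v)
1/(D(-63) + 32409) = 1/((-73 - 63) + 32409) = 1/(-136 + 32409) = 1/32273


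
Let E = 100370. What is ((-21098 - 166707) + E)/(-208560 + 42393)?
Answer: 9715/18463 ≈ 0.52619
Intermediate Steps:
((-21098 - 166707) + E)/(-208560 + 42393) = ((-21098 - 166707) + 100370)/(-208560 + 42393) = (-187805 + 100370)/(-166167) = -87435*(-1/166167) = 9715/18463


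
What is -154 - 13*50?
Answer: -804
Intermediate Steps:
-154 - 13*50 = -154 - 650 = -804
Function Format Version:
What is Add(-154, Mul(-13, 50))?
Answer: -804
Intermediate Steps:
Add(-154, Mul(-13, 50)) = Add(-154, -650) = -804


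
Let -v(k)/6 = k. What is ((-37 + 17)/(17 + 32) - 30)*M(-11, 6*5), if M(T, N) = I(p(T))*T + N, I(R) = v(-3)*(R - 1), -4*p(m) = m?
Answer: 471585/49 ≈ 9624.2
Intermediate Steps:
v(k) = -6*k
p(m) = -m/4
I(R) = -18 + 18*R (I(R) = (-6*(-3))*(R - 1) = 18*(-1 + R) = -18 + 18*R)
M(T, N) = N + T*(-18 - 9*T/2) (M(T, N) = (-18 + 18*(-T/4))*T + N = (-18 - 9*T/2)*T + N = T*(-18 - 9*T/2) + N = N + T*(-18 - 9*T/2))
((-37 + 17)/(17 + 32) - 30)*M(-11, 6*5) = ((-37 + 17)/(17 + 32) - 30)*(6*5 - 9/2*(-11)*(4 - 11)) = (-20/49 - 30)*(30 - 9/2*(-11)*(-7)) = (-20*1/49 - 30)*(30 - 693/2) = (-20/49 - 30)*(-633/2) = -1490/49*(-633/2) = 471585/49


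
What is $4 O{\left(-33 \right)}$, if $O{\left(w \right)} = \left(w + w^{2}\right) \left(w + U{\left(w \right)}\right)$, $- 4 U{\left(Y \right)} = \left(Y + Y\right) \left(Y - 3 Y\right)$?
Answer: $4460544$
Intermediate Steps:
$U{\left(Y \right)} = Y^{2}$ ($U{\left(Y \right)} = - \frac{\left(Y + Y\right) \left(Y - 3 Y\right)}{4} = - \frac{2 Y \left(- 2 Y\right)}{4} = - \frac{\left(-4\right) Y^{2}}{4} = Y^{2}$)
$O{\left(w \right)} = \left(w + w^{2}\right)^{2}$ ($O{\left(w \right)} = \left(w + w^{2}\right) \left(w + w^{2}\right) = \left(w + w^{2}\right)^{2}$)
$4 O{\left(-33 \right)} = 4 \left(-33\right)^{2} \left(1 + \left(-33\right)^{2} + 2 \left(-33\right)\right) = 4 \cdot 1089 \left(1 + 1089 - 66\right) = 4 \cdot 1089 \cdot 1024 = 4 \cdot 1115136 = 4460544$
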